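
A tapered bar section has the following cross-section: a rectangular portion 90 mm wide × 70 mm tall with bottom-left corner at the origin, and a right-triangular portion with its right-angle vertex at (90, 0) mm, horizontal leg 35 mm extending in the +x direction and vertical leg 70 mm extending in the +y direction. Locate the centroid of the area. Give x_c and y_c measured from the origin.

rectangular portion: A = 90 × 70 = 6300.00, centroid at (45.00, 35.00).
triangular portion: A = ½·35·70 = 1225.00, centroid at (101.67, 23.33).
ΣA = 7525.00 mm²
ΣAx_c = (6300.00)(45.00) + (1225.00)(101.67) = 408041.67 mm³
ΣAy_c = (6300.00)(35.00) + (1225.00)(23.33) = 249083.33 mm³
x_c = 408041.67 / 7525.00 = 54.22 mm
y_c = 249083.33 / 7525.00 = 33.10 mm

x_c = 54.22 mm, y_c = 33.10 mm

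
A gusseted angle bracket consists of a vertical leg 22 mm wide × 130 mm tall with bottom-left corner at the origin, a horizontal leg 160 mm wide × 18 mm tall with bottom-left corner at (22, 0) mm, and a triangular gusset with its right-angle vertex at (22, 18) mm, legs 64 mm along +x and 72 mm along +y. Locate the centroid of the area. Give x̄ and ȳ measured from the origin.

vertical leg: A = 22 × 130 = 2860.00, centroid at (11.00, 65.00).
horizontal leg: A = 160 × 18 = 2880.00, centroid at (102.00, 9.00).
gusset: A = ½·64·72 = 2304.00, centroid at (43.33, 42.00).
ΣA = 8044.00 mm²
ΣAx̄ = (2860.00)(11.00) + (2880.00)(102.00) + (2304.00)(43.33) = 425060.00 mm³
ΣAȳ = (2860.00)(65.00) + (2880.00)(9.00) + (2304.00)(42.00) = 308588.00 mm³
x̄ = 425060.00 / 8044.00 = 52.84 mm
ȳ = 308588.00 / 8044.00 = 38.36 mm

x̄ = 52.84 mm, ȳ = 38.36 mm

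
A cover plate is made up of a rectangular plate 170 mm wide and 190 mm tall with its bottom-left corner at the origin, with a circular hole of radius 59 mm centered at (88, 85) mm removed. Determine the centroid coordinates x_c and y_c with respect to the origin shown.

plate: A = 170 × 190 = 32300.00, centroid at (85.00, 95.00).
hole: A = −π·59² = -10935.88, centroid at (88.00, 85.00).
ΣA = 21364.12 mm²
ΣAx_c = (32300.00)(85.00) + (-10935.88)(88.00) = 1783142.21 mm³
ΣAy_c = (32300.00)(95.00) + (-10935.88)(85.00) = 2138949.86 mm³
x_c = 1783142.21 / 21364.12 = 83.46 mm
y_c = 2138949.86 / 21364.12 = 100.12 mm

x_c = 83.46 mm, y_c = 100.12 mm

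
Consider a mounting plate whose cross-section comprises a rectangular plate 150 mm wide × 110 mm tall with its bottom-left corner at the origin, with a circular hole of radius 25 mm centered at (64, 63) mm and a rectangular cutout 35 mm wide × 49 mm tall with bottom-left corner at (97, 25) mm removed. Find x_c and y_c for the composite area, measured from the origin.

Part | A | x̄ᵢ | ȳᵢ | A·x̄ᵢ | A·ȳᵢ
plate | 16500.00 | 75.00 | 55.00 | 1237500.00 | 907500.00
hole 1 | -1963.50 | 64.00 | 63.00 | -125663.71 | -123700.21
hole 2 | -1715.00 | 114.50 | 49.50 | -196367.50 | -84892.50
Σ | 12821.50 |  |  | 915468.79 | 698907.29
x_c = 915468.79 / 12821.50 = 71.40 mm
y_c = 698907.29 / 12821.50 = 54.51 mm

x_c = 71.40 mm, y_c = 54.51 mm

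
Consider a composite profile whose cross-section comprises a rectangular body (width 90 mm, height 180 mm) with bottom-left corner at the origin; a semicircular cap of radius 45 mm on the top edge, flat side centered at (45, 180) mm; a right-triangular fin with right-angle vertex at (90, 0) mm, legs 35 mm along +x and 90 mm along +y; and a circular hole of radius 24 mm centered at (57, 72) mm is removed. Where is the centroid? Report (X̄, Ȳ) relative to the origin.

X̄ = 48.53 mm, Ȳ = 104.89 mm

rectangular body: A = 90 × 180 = 16200.00, centroid at (45.00, 90.00).
semicircular top: A = ½π·45² = 3180.86, centroid at (45.00, 199.10).
triangular fin: A = ½·35·90 = 1575.00, centroid at (101.67, 30.00).
hole: A = −π·24² = -1809.56, centroid at (57.00, 72.00).
ΣA = 19146.31 mm²
ΣAX̄ = (16200.00)(45.00) + (3180.86)(45.00) + (1575.00)(101.67) + (-1809.56)(57.00) = 929119.05 mm³
ΣAȲ = (16200.00)(90.00) + (3180.86)(199.10) + (1575.00)(30.00) + (-1809.56)(72.00) = 2008267.13 mm³
X̄ = 929119.05 / 19146.31 = 48.53 mm
Ȳ = 2008267.13 / 19146.31 = 104.89 mm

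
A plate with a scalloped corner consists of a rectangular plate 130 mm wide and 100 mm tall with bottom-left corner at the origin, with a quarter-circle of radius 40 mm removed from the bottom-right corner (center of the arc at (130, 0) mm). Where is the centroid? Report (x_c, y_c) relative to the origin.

Part | A | x̄ᵢ | ȳᵢ | A·x̄ᵢ | A·ȳᵢ
plate | 13000.00 | 65.00 | 50.00 | 845000.00 | 650000.00
removed quarter-circle | -1256.64 | 113.02 | 16.98 | -142029.48 | -21333.33
Σ | 11743.36 |  |  | 702970.52 | 628666.67
x_c = 702970.52 / 11743.36 = 59.86 mm
y_c = 628666.67 / 11743.36 = 53.53 mm

x_c = 59.86 mm, y_c = 53.53 mm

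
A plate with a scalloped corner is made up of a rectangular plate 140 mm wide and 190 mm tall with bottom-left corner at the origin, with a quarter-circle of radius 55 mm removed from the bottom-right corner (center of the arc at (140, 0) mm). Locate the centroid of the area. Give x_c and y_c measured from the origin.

x_c = 65.42 mm, y_c = 102.03 mm

plate: A = 140 × 190 = 26600.00, centroid at (70.00, 95.00).
removed quarter-circle: A = −¼π·55² = -2375.83, centroid at (116.66, 23.34).
ΣA = 24224.17 mm²
ΣAx_c = (26600.00)(70.00) + (-2375.83)(116.66) = 1584842.21 mm³
ΣAy_c = (26600.00)(95.00) + (-2375.83)(23.34) = 2471541.67 mm³
x_c = 1584842.21 / 24224.17 = 65.42 mm
y_c = 2471541.67 / 24224.17 = 102.03 mm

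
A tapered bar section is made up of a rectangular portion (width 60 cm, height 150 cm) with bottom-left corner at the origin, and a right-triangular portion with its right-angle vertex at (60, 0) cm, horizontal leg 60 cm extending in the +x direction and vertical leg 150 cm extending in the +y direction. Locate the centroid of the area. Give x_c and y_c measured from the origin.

rectangular portion: A = 60 × 150 = 9000.00, centroid at (30.00, 75.00).
triangular portion: A = ½·60·150 = 4500.00, centroid at (80.00, 50.00).
ΣA = 13500.00 cm²
ΣAx_c = (9000.00)(30.00) + (4500.00)(80.00) = 630000.00 cm³
ΣAy_c = (9000.00)(75.00) + (4500.00)(50.00) = 900000.00 cm³
x_c = 630000.00 / 13500.00 = 46.67 cm
y_c = 900000.00 / 13500.00 = 66.67 cm

x_c = 46.67 cm, y_c = 66.67 cm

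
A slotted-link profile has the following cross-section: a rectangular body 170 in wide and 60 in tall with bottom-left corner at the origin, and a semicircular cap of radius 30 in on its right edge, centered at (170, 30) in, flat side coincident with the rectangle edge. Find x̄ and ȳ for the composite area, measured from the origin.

x̄ = 96.90 in, ȳ = 30.00 in

rectangular body: A = 170 × 60 = 10200.00, centroid at (85.00, 30.00).
semicircular end: A = ½π·30² = 1413.72, centroid at (182.73, 30.00).
ΣA = 11613.72 in²
ΣAx̄ = (10200.00)(85.00) + (1413.72)(182.73) = 1125331.84 in³
ΣAȳ = (10200.00)(30.00) + (1413.72)(30.00) = 348411.50 in³
x̄ = 1125331.84 / 11613.72 = 96.90 in
ȳ = 348411.50 / 11613.72 = 30.00 in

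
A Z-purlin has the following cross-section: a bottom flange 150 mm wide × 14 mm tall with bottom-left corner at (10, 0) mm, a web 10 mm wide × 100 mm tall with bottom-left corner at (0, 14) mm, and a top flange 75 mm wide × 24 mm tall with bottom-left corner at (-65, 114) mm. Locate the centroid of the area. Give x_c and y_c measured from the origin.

x_c = 27.35 mm, y_c = 62.35 mm

bottom flange: A = 150 × 14 = 2100.00, centroid at (85.00, 7.00).
web: A = 10 × 100 = 1000.00, centroid at (5.00, 64.00).
top flange: A = 75 × 24 = 1800.00, centroid at (-27.50, 126.00).
ΣA = 4900.00 mm²
ΣAx_c = (2100.00)(85.00) + (1000.00)(5.00) + (1800.00)(-27.50) = 134000.00 mm³
ΣAy_c = (2100.00)(7.00) + (1000.00)(64.00) + (1800.00)(126.00) = 305500.00 mm³
x_c = 134000.00 / 4900.00 = 27.35 mm
y_c = 305500.00 / 4900.00 = 62.35 mm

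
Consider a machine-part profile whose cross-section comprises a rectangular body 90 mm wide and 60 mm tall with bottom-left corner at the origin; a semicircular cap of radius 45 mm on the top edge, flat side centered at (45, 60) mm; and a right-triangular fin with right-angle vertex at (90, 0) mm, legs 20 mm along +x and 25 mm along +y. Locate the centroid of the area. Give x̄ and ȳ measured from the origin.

x̄ = 46.46 mm, ȳ = 47.07 mm

rectangular body: A = 90 × 60 = 5400.00, centroid at (45.00, 30.00).
semicircular top: A = ½π·45² = 3180.86, centroid at (45.00, 79.10).
triangular fin: A = ½·20·25 = 250.00, centroid at (96.67, 8.33).
ΣA = 8830.86 mm²
ΣAx̄ = (5400.00)(45.00) + (3180.86)(45.00) + (250.00)(96.67) = 410305.48 mm³
ΣAȳ = (5400.00)(30.00) + (3180.86)(79.10) + (250.00)(8.33) = 415685.09 mm³
x̄ = 410305.48 / 8830.86 = 46.46 mm
ȳ = 415685.09 / 8830.86 = 47.07 mm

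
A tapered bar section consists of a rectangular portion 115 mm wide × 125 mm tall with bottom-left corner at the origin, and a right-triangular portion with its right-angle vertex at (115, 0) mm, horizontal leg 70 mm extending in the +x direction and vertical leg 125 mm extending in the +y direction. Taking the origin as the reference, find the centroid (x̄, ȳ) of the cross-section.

Part | A | x̄ᵢ | ȳᵢ | A·x̄ᵢ | A·ȳᵢ
rectangular portion | 14375.00 | 57.50 | 62.50 | 826562.50 | 898437.50
triangular portion | 4375.00 | 138.33 | 41.67 | 605208.33 | 182291.67
Σ | 18750.00 |  |  | 1431770.83 | 1080729.17
x̄ = 1431770.83 / 18750.00 = 76.36 mm
ȳ = 1080729.17 / 18750.00 = 57.64 mm

x̄ = 76.36 mm, ȳ = 57.64 mm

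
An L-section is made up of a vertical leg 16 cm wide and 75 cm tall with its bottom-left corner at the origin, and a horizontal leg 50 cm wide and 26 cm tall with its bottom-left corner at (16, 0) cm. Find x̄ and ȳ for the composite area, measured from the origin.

x̄ = 25.16 cm, ȳ = 24.76 cm

vertical leg: A = 16 × 75 = 1200.00, centroid at (8.00, 37.50).
horizontal leg: A = 50 × 26 = 1300.00, centroid at (41.00, 13.00).
ΣA = 2500.00 cm²
ΣAx̄ = (1200.00)(8.00) + (1300.00)(41.00) = 62900.00 cm³
ΣAȳ = (1200.00)(37.50) + (1300.00)(13.00) = 61900.00 cm³
x̄ = 62900.00 / 2500.00 = 25.16 cm
ȳ = 61900.00 / 2500.00 = 24.76 cm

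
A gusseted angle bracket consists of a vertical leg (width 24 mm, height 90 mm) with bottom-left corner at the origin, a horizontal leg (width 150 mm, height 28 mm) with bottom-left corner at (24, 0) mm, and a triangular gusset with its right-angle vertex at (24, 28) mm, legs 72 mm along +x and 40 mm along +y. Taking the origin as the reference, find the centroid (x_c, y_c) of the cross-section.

x_c = 65.49 mm, y_c = 27.63 mm

vertical leg: A = 24 × 90 = 2160.00, centroid at (12.00, 45.00).
horizontal leg: A = 150 × 28 = 4200.00, centroid at (99.00, 14.00).
gusset: A = ½·72·40 = 1440.00, centroid at (48.00, 41.33).
ΣA = 7800.00 mm²
ΣAx_c = (2160.00)(12.00) + (4200.00)(99.00) + (1440.00)(48.00) = 510840.00 mm³
ΣAy_c = (2160.00)(45.00) + (4200.00)(14.00) + (1440.00)(41.33) = 215520.00 mm³
x_c = 510840.00 / 7800.00 = 65.49 mm
y_c = 215520.00 / 7800.00 = 27.63 mm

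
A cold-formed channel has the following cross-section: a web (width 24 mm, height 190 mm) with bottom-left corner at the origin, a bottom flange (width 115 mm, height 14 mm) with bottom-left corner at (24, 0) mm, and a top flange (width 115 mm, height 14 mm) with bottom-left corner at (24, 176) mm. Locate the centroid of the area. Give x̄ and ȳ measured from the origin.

Part | A | x̄ᵢ | ȳᵢ | A·x̄ᵢ | A·ȳᵢ
web | 4560.00 | 12.00 | 95.00 | 54720.00 | 433200.00
bottom flange | 1610.00 | 81.50 | 7.00 | 131215.00 | 11270.00
top flange | 1610.00 | 81.50 | 183.00 | 131215.00 | 294630.00
Σ | 7780.00 |  |  | 317150.00 | 739100.00
x̄ = 317150.00 / 7780.00 = 40.76 mm
ȳ = 739100.00 / 7780.00 = 95.00 mm

x̄ = 40.76 mm, ȳ = 95.00 mm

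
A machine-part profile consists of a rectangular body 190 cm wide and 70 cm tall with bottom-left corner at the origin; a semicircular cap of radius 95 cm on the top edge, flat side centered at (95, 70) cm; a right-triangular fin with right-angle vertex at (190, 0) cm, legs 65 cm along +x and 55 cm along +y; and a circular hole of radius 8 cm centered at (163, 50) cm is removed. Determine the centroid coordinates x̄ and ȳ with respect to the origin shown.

Part | A | x̄ᵢ | ȳᵢ | A·x̄ᵢ | A·ȳᵢ
rectangular body | 13300.00 | 95.00 | 35.00 | 1263500.00 | 465500.00
semicircular top | 14176.44 | 95.00 | 110.32 | 1346761.50 | 1563933.91
triangular fin | 1787.50 | 211.67 | 18.33 | 378354.17 | 32770.83
hole | -201.06 | 163.00 | 50.00 | -32773.09 | -10053.10
Σ | 29062.87 |  |  | 2955842.57 | 2052151.65
x̄ = 2955842.57 / 29062.87 = 101.71 cm
ȳ = 2052151.65 / 29062.87 = 70.61 cm

x̄ = 101.71 cm, ȳ = 70.61 cm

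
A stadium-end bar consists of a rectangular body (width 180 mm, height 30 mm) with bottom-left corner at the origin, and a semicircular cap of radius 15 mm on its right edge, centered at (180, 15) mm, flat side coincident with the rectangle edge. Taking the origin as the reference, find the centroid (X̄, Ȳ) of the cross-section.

rectangular body: A = 180 × 30 = 5400.00, centroid at (90.00, 15.00).
semicircular end: A = ½π·15² = 353.43, centroid at (186.37, 15.00).
ΣA = 5753.43 mm², ΣAX̄ = 551867.25 mm³, ΣAȲ = 86301.44 mm³.
X̄ = 551867.25/5753.43 = 95.92 mm; Ȳ = 86301.44/5753.43 = 15.00 mm.

X̄ = 95.92 mm, Ȳ = 15.00 mm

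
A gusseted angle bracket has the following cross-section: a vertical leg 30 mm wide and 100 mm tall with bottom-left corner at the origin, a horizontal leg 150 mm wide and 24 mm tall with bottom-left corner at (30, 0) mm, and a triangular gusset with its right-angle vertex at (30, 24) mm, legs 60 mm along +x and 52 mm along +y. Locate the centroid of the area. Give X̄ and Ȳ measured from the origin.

X̄ = 61.40 mm, Ȳ = 31.58 mm

vertical leg: A = 30 × 100 = 3000.00, centroid at (15.00, 50.00).
horizontal leg: A = 150 × 24 = 3600.00, centroid at (105.00, 12.00).
gusset: A = ½·60·52 = 1560.00, centroid at (50.00, 41.33).
ΣA = 8160.00 mm²
ΣAX̄ = (3000.00)(15.00) + (3600.00)(105.00) + (1560.00)(50.00) = 501000.00 mm³
ΣAȲ = (3000.00)(50.00) + (3600.00)(12.00) + (1560.00)(41.33) = 257680.00 mm³
X̄ = 501000.00 / 8160.00 = 61.40 mm
Ȳ = 257680.00 / 8160.00 = 31.58 mm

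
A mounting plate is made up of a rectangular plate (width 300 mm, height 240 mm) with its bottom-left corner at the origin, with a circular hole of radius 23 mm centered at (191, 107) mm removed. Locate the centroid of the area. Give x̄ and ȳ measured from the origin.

x̄ = 149.03 mm, ȳ = 120.31 mm

plate: A = 300 × 240 = 72000.00, centroid at (150.00, 120.00).
hole: A = −π·23² = -1661.90, centroid at (191.00, 107.00).
ΣA = 70338.10 mm², ΣAx̄ = 10482576.62 mm³, ΣAȳ = 8462176.43 mm³.
x̄ = 10482576.62/70338.10 = 149.03 mm; ȳ = 8462176.43/70338.10 = 120.31 mm.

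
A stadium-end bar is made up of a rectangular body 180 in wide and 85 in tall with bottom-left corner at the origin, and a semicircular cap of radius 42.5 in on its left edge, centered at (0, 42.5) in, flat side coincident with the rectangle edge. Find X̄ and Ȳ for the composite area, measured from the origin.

Part | A | x̄ᵢ | ȳᵢ | A·x̄ᵢ | A·ȳᵢ
rectangular body | 15300.00 | 90.00 | 42.50 | 1377000.00 | 650250.00
semicircular end | 2837.25 | -18.04 | 42.50 | -51177.08 | 120583.16
Σ | 18137.25 |  |  | 1325822.92 | 770833.16
X̄ = 1325822.92 / 18137.25 = 73.10 in
Ȳ = 770833.16 / 18137.25 = 42.50 in

X̄ = 73.10 in, Ȳ = 42.50 in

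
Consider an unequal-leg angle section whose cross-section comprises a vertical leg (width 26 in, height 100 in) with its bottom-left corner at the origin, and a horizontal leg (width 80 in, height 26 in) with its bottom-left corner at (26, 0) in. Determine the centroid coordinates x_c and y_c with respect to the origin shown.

Part | A | x̄ᵢ | ȳᵢ | A·x̄ᵢ | A·ȳᵢ
vertical leg | 2600.00 | 13.00 | 50.00 | 33800.00 | 130000.00
horizontal leg | 2080.00 | 66.00 | 13.00 | 137280.00 | 27040.00
Σ | 4680.00 |  |  | 171080.00 | 157040.00
x_c = 171080.00 / 4680.00 = 36.56 in
y_c = 157040.00 / 4680.00 = 33.56 in

x_c = 36.56 in, y_c = 33.56 in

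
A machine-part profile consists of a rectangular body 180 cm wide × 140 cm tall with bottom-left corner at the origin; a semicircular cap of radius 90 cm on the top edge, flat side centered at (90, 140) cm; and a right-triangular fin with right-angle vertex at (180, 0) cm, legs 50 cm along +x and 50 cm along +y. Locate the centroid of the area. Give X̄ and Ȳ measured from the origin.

rectangular body: A = 180 × 140 = 25200.00, centroid at (90.00, 70.00).
semicircular top: A = ½π·90² = 12723.45, centroid at (90.00, 178.20).
triangular fin: A = ½·50·50 = 1250.00, centroid at (196.67, 16.67).
ΣA = 39173.45 cm², ΣAX̄ = 3658943.86 cm³, ΣAȲ = 4052116.37 cm³.
X̄ = 3658943.86/39173.45 = 93.40 cm; Ȳ = 4052116.37/39173.45 = 103.44 cm.

X̄ = 93.40 cm, Ȳ = 103.44 cm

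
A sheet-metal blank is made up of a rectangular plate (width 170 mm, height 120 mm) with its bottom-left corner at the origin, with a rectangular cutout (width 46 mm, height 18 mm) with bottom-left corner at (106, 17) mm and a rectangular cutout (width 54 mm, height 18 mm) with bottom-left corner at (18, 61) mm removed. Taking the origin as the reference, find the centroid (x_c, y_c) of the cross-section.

Part | A | x̄ᵢ | ȳᵢ | A·x̄ᵢ | A·ȳᵢ
plate | 20400.00 | 85.00 | 60.00 | 1734000.00 | 1224000.00
hole 1 | -828.00 | 129.00 | 26.00 | -106812.00 | -21528.00
hole 2 | -972.00 | 45.00 | 70.00 | -43740.00 | -68040.00
Σ | 18600.00 |  |  | 1583448.00 | 1134432.00
x_c = 1583448.00 / 18600.00 = 85.13 mm
y_c = 1134432.00 / 18600.00 = 60.99 mm

x_c = 85.13 mm, y_c = 60.99 mm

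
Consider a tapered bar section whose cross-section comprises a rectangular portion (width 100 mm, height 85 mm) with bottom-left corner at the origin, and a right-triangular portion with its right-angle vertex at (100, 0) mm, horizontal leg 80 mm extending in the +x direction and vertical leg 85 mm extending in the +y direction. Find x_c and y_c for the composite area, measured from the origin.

x_c = 71.90 mm, y_c = 38.45 mm

rectangular portion: A = 100 × 85 = 8500.00, centroid at (50.00, 42.50).
triangular portion: A = ½·80·85 = 3400.00, centroid at (126.67, 28.33).
ΣA = 11900.00 mm²
ΣAx_c = (8500.00)(50.00) + (3400.00)(126.67) = 855666.67 mm³
ΣAy_c = (8500.00)(42.50) + (3400.00)(28.33) = 457583.33 mm³
x_c = 855666.67 / 11900.00 = 71.90 mm
y_c = 457583.33 / 11900.00 = 38.45 mm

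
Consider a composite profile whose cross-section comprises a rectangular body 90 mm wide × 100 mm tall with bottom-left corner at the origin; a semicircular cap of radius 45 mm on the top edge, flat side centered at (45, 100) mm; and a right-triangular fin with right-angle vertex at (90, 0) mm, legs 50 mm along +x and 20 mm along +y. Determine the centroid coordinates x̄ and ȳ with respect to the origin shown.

x̄ = 47.43 mm, ȳ = 65.62 mm

rectangular body: A = 90 × 100 = 9000.00, centroid at (45.00, 50.00).
semicircular top: A = ½π·45² = 3180.86, centroid at (45.00, 119.10).
triangular fin: A = ½·50·20 = 500.00, centroid at (106.67, 6.67).
ΣA = 12680.86 mm², ΣAx̄ = 601472.15 mm³, ΣAȳ = 832169.59 mm³.
x̄ = 601472.15/12680.86 = 47.43 mm; ȳ = 832169.59/12680.86 = 65.62 mm.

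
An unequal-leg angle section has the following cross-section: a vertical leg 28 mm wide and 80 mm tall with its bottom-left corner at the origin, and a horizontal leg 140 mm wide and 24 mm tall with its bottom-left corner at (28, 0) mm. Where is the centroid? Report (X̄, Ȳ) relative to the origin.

X̄ = 64.40 mm, Ȳ = 23.20 mm

Part | A | x̄ᵢ | ȳᵢ | A·x̄ᵢ | A·ȳᵢ
vertical leg | 2240.00 | 14.00 | 40.00 | 31360.00 | 89600.00
horizontal leg | 3360.00 | 98.00 | 12.00 | 329280.00 | 40320.00
Σ | 5600.00 |  |  | 360640.00 | 129920.00
X̄ = 360640.00 / 5600.00 = 64.40 mm
Ȳ = 129920.00 / 5600.00 = 23.20 mm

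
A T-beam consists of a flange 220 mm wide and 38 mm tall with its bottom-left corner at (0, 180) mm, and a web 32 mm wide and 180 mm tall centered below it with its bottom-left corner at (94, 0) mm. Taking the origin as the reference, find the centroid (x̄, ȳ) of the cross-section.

web: A = 32 × 180 = 5760.00, centroid at (110.00, 90.00).
flange: A = 220 × 38 = 8360.00, centroid at (110.00, 199.00).
ΣA = 14120.00 mm², ΣAx̄ = 1553200.00 mm³, ΣAȳ = 2182040.00 mm³.
x̄ = 1553200.00/14120.00 = 110.00 mm; ȳ = 2182040.00/14120.00 = 154.54 mm.

x̄ = 110.00 mm, ȳ = 154.54 mm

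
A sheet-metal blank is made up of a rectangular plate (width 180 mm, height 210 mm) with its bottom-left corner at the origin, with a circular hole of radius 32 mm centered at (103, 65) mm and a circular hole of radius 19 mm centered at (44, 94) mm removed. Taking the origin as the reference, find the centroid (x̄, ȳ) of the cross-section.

x̄ = 90.31 mm, ȳ = 109.22 mm

plate: A = 180 × 210 = 37800.00, centroid at (90.00, 105.00).
hole 1: A = −π·32² = -3216.99, centroid at (103.00, 65.00).
hole 2: A = −π·19² = -1134.11, centroid at (44.00, 94.00).
ΣA = 33448.89 mm²
ΣAx̄ = (37800.00)(90.00) + (-3216.99)(103.00) + (-1134.11)(44.00) = 3020748.88 mm³
ΣAȳ = (37800.00)(105.00) + (-3216.99)(65.00) + (-1134.11)(94.00) = 3653288.79 mm³
x̄ = 3020748.88 / 33448.89 = 90.31 mm
ȳ = 3653288.79 / 33448.89 = 109.22 mm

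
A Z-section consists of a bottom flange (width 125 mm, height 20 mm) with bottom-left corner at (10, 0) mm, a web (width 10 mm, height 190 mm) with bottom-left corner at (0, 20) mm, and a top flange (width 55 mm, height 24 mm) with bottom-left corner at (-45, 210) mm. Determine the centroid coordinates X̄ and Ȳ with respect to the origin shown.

bottom flange: A = 125 × 20 = 2500.00, centroid at (72.50, 10.00).
web: A = 10 × 190 = 1900.00, centroid at (5.00, 115.00).
top flange: A = 55 × 24 = 1320.00, centroid at (-17.50, 222.00).
ΣA = 5720.00 mm²
ΣAX̄ = (2500.00)(72.50) + (1900.00)(5.00) + (1320.00)(-17.50) = 167650.00 mm³
ΣAȲ = (2500.00)(10.00) + (1900.00)(115.00) + (1320.00)(222.00) = 536540.00 mm³
X̄ = 167650.00 / 5720.00 = 29.31 mm
Ȳ = 536540.00 / 5720.00 = 93.80 mm

X̄ = 29.31 mm, Ȳ = 93.80 mm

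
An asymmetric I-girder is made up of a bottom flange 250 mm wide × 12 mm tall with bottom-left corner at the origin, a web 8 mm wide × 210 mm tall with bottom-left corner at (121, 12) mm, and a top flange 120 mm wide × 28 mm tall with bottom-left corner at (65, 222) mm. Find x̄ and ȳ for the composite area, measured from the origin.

Part | A | x̄ᵢ | ȳᵢ | A·x̄ᵢ | A·ȳᵢ
bottom flange | 3000.00 | 125.00 | 6.00 | 375000.00 | 18000.00
web | 1680.00 | 125.00 | 117.00 | 210000.00 | 196560.00
top flange | 3360.00 | 125.00 | 236.00 | 420000.00 | 792960.00
Σ | 8040.00 |  |  | 1005000.00 | 1007520.00
x̄ = 1005000.00 / 8040.00 = 125.00 mm
ȳ = 1007520.00 / 8040.00 = 125.31 mm

x̄ = 125.00 mm, ȳ = 125.31 mm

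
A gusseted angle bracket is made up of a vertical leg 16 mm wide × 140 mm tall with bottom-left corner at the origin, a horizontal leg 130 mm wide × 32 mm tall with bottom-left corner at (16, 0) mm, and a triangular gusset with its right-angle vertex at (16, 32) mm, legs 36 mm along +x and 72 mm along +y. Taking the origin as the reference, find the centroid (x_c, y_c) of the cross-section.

x_c = 50.83 mm, y_c = 38.45 mm

Part | A | x̄ᵢ | ȳᵢ | A·x̄ᵢ | A·ȳᵢ
vertical leg | 2240.00 | 8.00 | 70.00 | 17920.00 | 156800.00
horizontal leg | 4160.00 | 81.00 | 16.00 | 336960.00 | 66560.00
gusset | 1296.00 | 28.00 | 56.00 | 36288.00 | 72576.00
Σ | 7696.00 |  |  | 391168.00 | 295936.00
x_c = 391168.00 / 7696.00 = 50.83 mm
y_c = 295936.00 / 7696.00 = 38.45 mm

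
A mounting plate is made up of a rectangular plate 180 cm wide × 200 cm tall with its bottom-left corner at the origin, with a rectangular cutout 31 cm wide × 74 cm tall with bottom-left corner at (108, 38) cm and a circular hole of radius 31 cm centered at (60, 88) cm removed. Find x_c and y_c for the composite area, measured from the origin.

x_c = 90.45 cm, y_c = 103.05 cm

Part | A | x̄ᵢ | ȳᵢ | A·x̄ᵢ | A·ȳᵢ
plate | 36000.00 | 90.00 | 100.00 | 3240000.00 | 3600000.00
hole 1 | -2294.00 | 123.50 | 75.00 | -283309.00 | -172050.00
hole 2 | -3019.07 | 60.00 | 88.00 | -181144.23 | -265678.21
Σ | 30686.93 |  |  | 2775546.77 | 3162271.79
x_c = 2775546.77 / 30686.93 = 90.45 cm
y_c = 3162271.79 / 30686.93 = 103.05 cm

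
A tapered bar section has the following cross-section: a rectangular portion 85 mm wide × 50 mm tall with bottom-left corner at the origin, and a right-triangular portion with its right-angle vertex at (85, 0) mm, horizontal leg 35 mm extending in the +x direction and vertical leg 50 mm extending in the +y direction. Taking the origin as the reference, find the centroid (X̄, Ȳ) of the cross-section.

Part | A | x̄ᵢ | ȳᵢ | A·x̄ᵢ | A·ȳᵢ
rectangular portion | 4250.00 | 42.50 | 25.00 | 180625.00 | 106250.00
triangular portion | 875.00 | 96.67 | 16.67 | 84583.33 | 14583.33
Σ | 5125.00 |  |  | 265208.33 | 120833.33
X̄ = 265208.33 / 5125.00 = 51.75 mm
Ȳ = 120833.33 / 5125.00 = 23.58 mm

X̄ = 51.75 mm, Ȳ = 23.58 mm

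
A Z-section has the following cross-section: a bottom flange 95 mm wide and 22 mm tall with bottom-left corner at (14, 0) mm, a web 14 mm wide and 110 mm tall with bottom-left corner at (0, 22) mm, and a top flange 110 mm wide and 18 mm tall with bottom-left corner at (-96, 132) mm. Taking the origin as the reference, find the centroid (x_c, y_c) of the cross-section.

x_c = 10.36 mm, y_c = 75.00 mm

bottom flange: A = 95 × 22 = 2090.00, centroid at (61.50, 11.00).
web: A = 14 × 110 = 1540.00, centroid at (7.00, 77.00).
top flange: A = 110 × 18 = 1980.00, centroid at (-41.00, 141.00).
ΣA = 5610.00 mm², ΣAx_c = 58135.00 mm³, ΣAy_c = 420750.00 mm³.
x_c = 58135.00/5610.00 = 10.36 mm; y_c = 420750.00/5610.00 = 75.00 mm.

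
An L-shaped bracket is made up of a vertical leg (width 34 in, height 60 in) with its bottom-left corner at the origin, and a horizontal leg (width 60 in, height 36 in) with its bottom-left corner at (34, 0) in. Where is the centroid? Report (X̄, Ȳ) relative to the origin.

Part | A | x̄ᵢ | ȳᵢ | A·x̄ᵢ | A·ȳᵢ
vertical leg | 2040.00 | 17.00 | 30.00 | 34680.00 | 61200.00
horizontal leg | 2160.00 | 64.00 | 18.00 | 138240.00 | 38880.00
Σ | 4200.00 |  |  | 172920.00 | 100080.00
X̄ = 172920.00 / 4200.00 = 41.17 in
Ȳ = 100080.00 / 4200.00 = 23.83 in

X̄ = 41.17 in, Ȳ = 23.83 in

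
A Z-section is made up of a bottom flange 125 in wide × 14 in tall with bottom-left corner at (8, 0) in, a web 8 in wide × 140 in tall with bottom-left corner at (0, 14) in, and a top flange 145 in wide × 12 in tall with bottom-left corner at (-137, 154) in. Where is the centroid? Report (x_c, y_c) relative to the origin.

bottom flange: A = 125 × 14 = 1750.00, centroid at (70.50, 7.00).
web: A = 8 × 140 = 1120.00, centroid at (4.00, 84.00).
top flange: A = 145 × 12 = 1740.00, centroid at (-64.50, 160.00).
ΣA = 4610.00 in², ΣAx_c = 15625.00 in³, ΣAy_c = 384730.00 in³.
x_c = 15625.00/4610.00 = 3.39 in; y_c = 384730.00/4610.00 = 83.46 in.

x_c = 3.39 in, y_c = 83.46 in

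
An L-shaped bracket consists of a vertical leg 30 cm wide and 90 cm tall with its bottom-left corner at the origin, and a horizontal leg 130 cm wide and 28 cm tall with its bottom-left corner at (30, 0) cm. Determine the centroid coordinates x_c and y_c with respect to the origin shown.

x_c = 60.93 cm, y_c = 27.20 cm

vertical leg: A = 30 × 90 = 2700.00, centroid at (15.00, 45.00).
horizontal leg: A = 130 × 28 = 3640.00, centroid at (95.00, 14.00).
ΣA = 6340.00 cm²
ΣAx_c = (2700.00)(15.00) + (3640.00)(95.00) = 386300.00 cm³
ΣAy_c = (2700.00)(45.00) + (3640.00)(14.00) = 172460.00 cm³
x_c = 386300.00 / 6340.00 = 60.93 cm
y_c = 172460.00 / 6340.00 = 27.20 cm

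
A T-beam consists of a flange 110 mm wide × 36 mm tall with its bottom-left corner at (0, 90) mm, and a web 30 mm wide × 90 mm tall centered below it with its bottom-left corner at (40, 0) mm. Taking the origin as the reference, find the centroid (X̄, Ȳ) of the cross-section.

Part | A | x̄ᵢ | ȳᵢ | A·x̄ᵢ | A·ȳᵢ
web | 2700.00 | 55.00 | 45.00 | 148500.00 | 121500.00
flange | 3960.00 | 55.00 | 108.00 | 217800.00 | 427680.00
Σ | 6660.00 |  |  | 366300.00 | 549180.00
X̄ = 366300.00 / 6660.00 = 55.00 mm
Ȳ = 549180.00 / 6660.00 = 82.46 mm

X̄ = 55.00 mm, Ȳ = 82.46 mm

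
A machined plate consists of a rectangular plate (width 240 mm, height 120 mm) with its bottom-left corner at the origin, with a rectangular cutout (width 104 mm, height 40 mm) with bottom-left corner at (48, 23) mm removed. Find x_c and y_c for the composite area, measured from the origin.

x_c = 123.38 mm, y_c = 62.87 mm

plate: A = 240 × 120 = 28800.00, centroid at (120.00, 60.00).
hole: A = −(104 × 40) = -4160.00, centroid at (100.00, 43.00).
ΣA = 24640.00 mm², ΣAx_c = 3040000.00 mm³, ΣAy_c = 1549120.00 mm³.
x_c = 3040000.00/24640.00 = 123.38 mm; y_c = 1549120.00/24640.00 = 62.87 mm.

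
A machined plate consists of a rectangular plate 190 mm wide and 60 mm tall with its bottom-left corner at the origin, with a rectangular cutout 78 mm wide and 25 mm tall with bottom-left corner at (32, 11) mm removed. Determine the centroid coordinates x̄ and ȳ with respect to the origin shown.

x̄ = 99.95 mm, ȳ = 31.34 mm

plate: A = 190 × 60 = 11400.00, centroid at (95.00, 30.00).
hole: A = −(78 × 25) = -1950.00, centroid at (71.00, 23.50).
ΣA = 9450.00 mm²
ΣAx̄ = (11400.00)(95.00) + (-1950.00)(71.00) = 944550.00 mm³
ΣAȳ = (11400.00)(30.00) + (-1950.00)(23.50) = 296175.00 mm³
x̄ = 944550.00 / 9450.00 = 99.95 mm
ȳ = 296175.00 / 9450.00 = 31.34 mm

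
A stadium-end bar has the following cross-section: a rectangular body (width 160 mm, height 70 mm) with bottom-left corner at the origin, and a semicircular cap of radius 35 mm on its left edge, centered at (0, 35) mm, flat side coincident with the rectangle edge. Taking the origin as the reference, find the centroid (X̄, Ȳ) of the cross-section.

X̄ = 66.09 mm, Ȳ = 35.00 mm

rectangular body: A = 160 × 70 = 11200.00, centroid at (80.00, 35.00).
semicircular end: A = ½π·35² = 1924.23, centroid at (-14.85, 35.00).
ΣA = 13124.23 mm²
ΣAX̄ = (11200.00)(80.00) + (1924.23)(-14.85) = 867416.67 mm³
ΣAȲ = (11200.00)(35.00) + (1924.23)(35.00) = 459347.89 mm³
X̄ = 867416.67 / 13124.23 = 66.09 mm
Ȳ = 459347.89 / 13124.23 = 35.00 mm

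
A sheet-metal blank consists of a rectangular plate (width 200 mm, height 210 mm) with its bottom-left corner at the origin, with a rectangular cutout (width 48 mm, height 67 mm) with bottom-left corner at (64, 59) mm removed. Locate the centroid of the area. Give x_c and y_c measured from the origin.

x_c = 101.00 mm, y_c = 106.04 mm

plate: A = 200 × 210 = 42000.00, centroid at (100.00, 105.00).
hole: A = −(48 × 67) = -3216.00, centroid at (88.00, 92.50).
ΣA = 38784.00 mm²
ΣAx_c = (42000.00)(100.00) + (-3216.00)(88.00) = 3916992.00 mm³
ΣAy_c = (42000.00)(105.00) + (-3216.00)(92.50) = 4112520.00 mm³
x_c = 3916992.00 / 38784.00 = 101.00 mm
y_c = 4112520.00 / 38784.00 = 106.04 mm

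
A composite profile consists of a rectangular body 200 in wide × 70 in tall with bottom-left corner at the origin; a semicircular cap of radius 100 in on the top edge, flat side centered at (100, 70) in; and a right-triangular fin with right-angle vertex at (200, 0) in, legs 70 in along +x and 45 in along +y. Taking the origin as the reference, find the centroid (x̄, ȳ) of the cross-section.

rectangular body: A = 200 × 70 = 14000.00, centroid at (100.00, 35.00).
semicircular top: A = ½π·100² = 15707.96, centroid at (100.00, 112.44).
triangular fin: A = ½·70·45 = 1575.00, centroid at (223.33, 15.00).
ΣA = 31282.96 in²
ΣAx̄ = (14000.00)(100.00) + (15707.96)(100.00) + (1575.00)(223.33) = 3322546.33 in³
ΣAȳ = (14000.00)(35.00) + (15707.96)(112.44) + (1575.00)(15.00) = 2279849.10 in³
x̄ = 3322546.33 / 31282.96 = 106.21 in
ȳ = 2279849.10 / 31282.96 = 72.88 in

x̄ = 106.21 in, ȳ = 72.88 in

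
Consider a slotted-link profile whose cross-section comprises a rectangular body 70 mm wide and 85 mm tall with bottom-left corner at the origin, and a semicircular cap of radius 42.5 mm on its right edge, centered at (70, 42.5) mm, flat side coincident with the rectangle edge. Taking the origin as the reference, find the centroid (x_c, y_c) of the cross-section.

x_c = 52.12 mm, y_c = 42.50 mm

Part | A | x̄ᵢ | ȳᵢ | A·x̄ᵢ | A·ȳᵢ
rectangular body | 5950.00 | 35.00 | 42.50 | 208250.00 | 252875.00
semicircular end | 2837.25 | 88.04 | 42.50 | 249784.64 | 120583.16
Σ | 8787.25 |  |  | 458034.64 | 373458.16
x_c = 458034.64 / 8787.25 = 52.12 mm
y_c = 373458.16 / 8787.25 = 42.50 mm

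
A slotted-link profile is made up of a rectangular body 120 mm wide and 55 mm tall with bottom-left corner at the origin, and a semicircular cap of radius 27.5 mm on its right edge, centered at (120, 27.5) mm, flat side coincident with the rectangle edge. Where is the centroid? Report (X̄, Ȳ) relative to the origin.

X̄ = 70.93 mm, Ȳ = 27.50 mm

rectangular body: A = 120 × 55 = 6600.00, centroid at (60.00, 27.50).
semicircular end: A = ½π·27.5² = 1187.91, centroid at (131.67, 27.50).
ΣA = 7787.91 mm²
ΣAX̄ = (6600.00)(60.00) + (1187.91)(131.67) = 552414.35 mm³
ΣAȲ = (6600.00)(27.50) + (1187.91)(27.50) = 214167.65 mm³
X̄ = 552414.35 / 7787.91 = 70.93 mm
Ȳ = 214167.65 / 7787.91 = 27.50 mm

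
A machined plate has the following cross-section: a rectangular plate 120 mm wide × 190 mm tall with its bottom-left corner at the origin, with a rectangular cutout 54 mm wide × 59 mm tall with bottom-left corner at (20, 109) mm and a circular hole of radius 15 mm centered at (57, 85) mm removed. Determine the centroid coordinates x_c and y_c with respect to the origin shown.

plate: A = 120 × 190 = 22800.00, centroid at (60.00, 95.00).
hole 1: A = −(54 × 59) = -3186.00, centroid at (47.00, 138.50).
hole 2: A = −π·15² = -706.86, centroid at (57.00, 85.00).
ΣA = 18907.14 mm², ΣAx_c = 1177967.07 mm³, ΣAy_c = 1664656.04 mm³.
x_c = 1177967.07/18907.14 = 62.30 mm; y_c = 1664656.04/18907.14 = 88.04 mm.

x_c = 62.30 mm, y_c = 88.04 mm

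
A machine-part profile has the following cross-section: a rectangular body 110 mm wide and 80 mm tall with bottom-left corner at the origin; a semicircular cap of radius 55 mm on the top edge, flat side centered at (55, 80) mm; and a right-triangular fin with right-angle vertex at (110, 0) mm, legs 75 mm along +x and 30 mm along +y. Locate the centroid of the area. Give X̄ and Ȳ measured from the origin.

X̄ = 61.13 mm, Ȳ = 58.21 mm

rectangular body: A = 110 × 80 = 8800.00, centroid at (55.00, 40.00).
semicircular top: A = ½π·55² = 4751.66, centroid at (55.00, 103.34).
triangular fin: A = ½·75·30 = 1125.00, centroid at (135.00, 10.00).
ΣA = 14676.66 mm², ΣAX̄ = 897216.24 mm³, ΣAȲ = 854299.38 mm³.
X̄ = 897216.24/14676.66 = 61.13 mm; Ȳ = 854299.38/14676.66 = 58.21 mm.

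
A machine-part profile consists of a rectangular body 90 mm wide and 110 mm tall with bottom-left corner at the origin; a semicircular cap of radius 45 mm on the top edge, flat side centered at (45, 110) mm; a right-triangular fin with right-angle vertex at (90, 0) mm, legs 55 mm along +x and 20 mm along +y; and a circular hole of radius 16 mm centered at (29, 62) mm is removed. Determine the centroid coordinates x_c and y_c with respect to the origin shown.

Part | A | x̄ᵢ | ȳᵢ | A·x̄ᵢ | A·ȳᵢ
rectangular body | 9900.00 | 45.00 | 55.00 | 445500.00 | 544500.00
semicircular top | 3180.86 | 45.00 | 129.10 | 143138.82 | 410644.88
triangular fin | 550.00 | 108.33 | 6.67 | 59583.33 | 3666.67
hole | -804.25 | 29.00 | 62.00 | -23323.18 | -49863.36
Σ | 12826.61 |  |  | 624898.96 | 908948.19
x_c = 624898.96 / 12826.61 = 48.72 mm
y_c = 908948.19 / 12826.61 = 70.86 mm

x_c = 48.72 mm, y_c = 70.86 mm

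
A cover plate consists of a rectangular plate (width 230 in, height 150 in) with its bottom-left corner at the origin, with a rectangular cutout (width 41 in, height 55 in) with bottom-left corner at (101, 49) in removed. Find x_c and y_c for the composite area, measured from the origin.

x_c = 114.55 in, y_c = 74.90 in

plate: A = 230 × 150 = 34500.00, centroid at (115.00, 75.00).
hole: A = −(41 × 55) = -2255.00, centroid at (121.50, 76.50).
ΣA = 32245.00 in²
ΣAx_c = (34500.00)(115.00) + (-2255.00)(121.50) = 3693517.50 in³
ΣAy_c = (34500.00)(75.00) + (-2255.00)(76.50) = 2414992.50 in³
x_c = 3693517.50 / 32245.00 = 114.55 in
y_c = 2414992.50 / 32245.00 = 74.90 in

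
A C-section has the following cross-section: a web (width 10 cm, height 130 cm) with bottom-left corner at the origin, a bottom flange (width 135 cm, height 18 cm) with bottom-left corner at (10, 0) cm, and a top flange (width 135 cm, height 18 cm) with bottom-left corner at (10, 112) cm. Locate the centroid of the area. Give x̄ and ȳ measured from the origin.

web: A = 10 × 130 = 1300.00, centroid at (5.00, 65.00).
bottom flange: A = 135 × 18 = 2430.00, centroid at (77.50, 9.00).
top flange: A = 135 × 18 = 2430.00, centroid at (77.50, 121.00).
ΣA = 6160.00 cm²
ΣAx̄ = (1300.00)(5.00) + (2430.00)(77.50) + (2430.00)(77.50) = 383150.00 cm³
ΣAȳ = (1300.00)(65.00) + (2430.00)(9.00) + (2430.00)(121.00) = 400400.00 cm³
x̄ = 383150.00 / 6160.00 = 62.20 cm
ȳ = 400400.00 / 6160.00 = 65.00 cm

x̄ = 62.20 cm, ȳ = 65.00 cm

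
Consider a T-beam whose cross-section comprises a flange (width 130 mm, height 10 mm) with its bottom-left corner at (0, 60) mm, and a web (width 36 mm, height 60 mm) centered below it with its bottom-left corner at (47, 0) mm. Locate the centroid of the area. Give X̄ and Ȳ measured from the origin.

X̄ = 65.00 mm, Ȳ = 43.15 mm

Part | A | x̄ᵢ | ȳᵢ | A·x̄ᵢ | A·ȳᵢ
web | 2160.00 | 65.00 | 30.00 | 140400.00 | 64800.00
flange | 1300.00 | 65.00 | 65.00 | 84500.00 | 84500.00
Σ | 3460.00 |  |  | 224900.00 | 149300.00
X̄ = 224900.00 / 3460.00 = 65.00 mm
Ȳ = 149300.00 / 3460.00 = 43.15 mm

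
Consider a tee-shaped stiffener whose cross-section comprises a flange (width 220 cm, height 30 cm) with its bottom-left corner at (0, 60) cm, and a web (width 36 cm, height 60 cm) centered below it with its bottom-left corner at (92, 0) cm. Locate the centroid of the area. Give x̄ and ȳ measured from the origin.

web: A = 36 × 60 = 2160.00, centroid at (110.00, 30.00).
flange: A = 220 × 30 = 6600.00, centroid at (110.00, 75.00).
ΣA = 8760.00 cm²
ΣAx̄ = (2160.00)(110.00) + (6600.00)(110.00) = 963600.00 cm³
ΣAȳ = (2160.00)(30.00) + (6600.00)(75.00) = 559800.00 cm³
x̄ = 963600.00 / 8760.00 = 110.00 cm
ȳ = 559800.00 / 8760.00 = 63.90 cm

x̄ = 110.00 cm, ȳ = 63.90 cm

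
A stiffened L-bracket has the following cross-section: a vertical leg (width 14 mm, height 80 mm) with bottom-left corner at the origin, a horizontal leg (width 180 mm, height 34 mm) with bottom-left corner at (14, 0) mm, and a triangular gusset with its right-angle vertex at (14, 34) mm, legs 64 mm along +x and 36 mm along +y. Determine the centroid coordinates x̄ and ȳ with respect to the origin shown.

x̄ = 81.63 mm, ȳ = 24.05 mm

Part | A | x̄ᵢ | ȳᵢ | A·x̄ᵢ | A·ȳᵢ
vertical leg | 1120.00 | 7.00 | 40.00 | 7840.00 | 44800.00
horizontal leg | 6120.00 | 104.00 | 17.00 | 636480.00 | 104040.00
gusset | 1152.00 | 35.33 | 46.00 | 40704.00 | 52992.00
Σ | 8392.00 |  |  | 685024.00 | 201832.00
x̄ = 685024.00 / 8392.00 = 81.63 mm
ȳ = 201832.00 / 8392.00 = 24.05 mm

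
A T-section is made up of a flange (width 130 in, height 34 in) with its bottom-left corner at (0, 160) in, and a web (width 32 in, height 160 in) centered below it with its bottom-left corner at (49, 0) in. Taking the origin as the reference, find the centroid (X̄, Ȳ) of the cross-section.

X̄ = 65.00 in, Ȳ = 124.94 in

web: A = 32 × 160 = 5120.00, centroid at (65.00, 80.00).
flange: A = 130 × 34 = 4420.00, centroid at (65.00, 177.00).
ΣA = 9540.00 in²
ΣAX̄ = (5120.00)(65.00) + (4420.00)(65.00) = 620100.00 in³
ΣAȲ = (5120.00)(80.00) + (4420.00)(177.00) = 1191940.00 in³
X̄ = 620100.00 / 9540.00 = 65.00 in
Ȳ = 1191940.00 / 9540.00 = 124.94 in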